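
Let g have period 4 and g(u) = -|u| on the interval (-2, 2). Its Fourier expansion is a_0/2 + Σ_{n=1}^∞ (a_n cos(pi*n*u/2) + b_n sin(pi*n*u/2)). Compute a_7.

8/(49*pi**2)

a_7 = 1/2 ∫_{-2}^{2} g(u) cos(7*pi*u/2) du.
g is even and cos(7*pi*u/2) is even, so the integrand is even and a_7 = ∫_0^{2} g(u) cos(7*pi*u/2) du.
Integrating by parts (boundary term plus one more integral), an antiderivative of (-u) cos(7*pi*u/2) is -2*u*sin(7*pi*u/2)/(7*pi) - 4*cos(7*pi*u/2)/(49*pi**2); evaluating from 0 to 2: ∫_{0}^{2} (-u) cos(7*pi*u/2) du = (4/(49*pi**2)) - (-4/(49*pi**2)) = 8/(49*pi**2).
Hence a_7 = 8/(49*pi**2).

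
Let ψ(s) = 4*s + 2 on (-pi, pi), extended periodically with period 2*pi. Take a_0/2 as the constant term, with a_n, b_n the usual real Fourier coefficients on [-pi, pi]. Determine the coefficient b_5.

8/5

b_5 = 1/pi ∫_{-pi}^{pi} ψ(s) sin(5*s) ds.
Integrating by parts (boundary term plus one more integral), an antiderivative of (4*s + 2) sin(5*s) is -4*s*cos(5*s)/5 + 4*sin(5*s)/25 - 2*cos(5*s)/5; evaluating from -pi to pi: ∫_{-pi}^{pi} (4*s + 2) sin(5*s) ds = (2/5 + 4*pi/5) - (2/5 - 4*pi/5) = 8*pi/5.
Hence b_5 = (1/pi)·(8*pi/5) = 8/5.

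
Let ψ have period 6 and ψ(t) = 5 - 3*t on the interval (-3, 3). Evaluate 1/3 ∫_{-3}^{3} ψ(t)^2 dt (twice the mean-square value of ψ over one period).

104

1/3 ∫_{-3}^{3} ψ(t)^2 dt = 1/3 · (312) = 104.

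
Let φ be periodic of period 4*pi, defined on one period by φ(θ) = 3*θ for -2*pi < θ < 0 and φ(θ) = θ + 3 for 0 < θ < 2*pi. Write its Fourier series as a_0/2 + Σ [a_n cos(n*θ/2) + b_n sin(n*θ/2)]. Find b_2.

b_2 = (1/(2*pi)) ∫_{-2*pi}^{2*pi} φ(θ) sin(θ) dθ.
Split the integral at the breakpoints.
Integrating by parts (boundary term plus one more integral), an antiderivative of (3*θ) sin(θ) is -3*θ*cos(θ) + 3*sin(θ); evaluating from -2*pi to 0: ∫_{-2*pi}^{0} (3*θ) sin(θ) dθ = (0) - (6*pi) = -6*pi.
Integrating by parts (boundary term plus one more integral), an antiderivative of (θ + 3) sin(θ) is -θ*cos(θ) + sin(θ) - 3*cos(θ); evaluating from 0 to 2*pi: ∫_{0}^{2*pi} (θ + 3) sin(θ) dθ = (-2*pi - 3) - (-3) = -2*pi.
Summing the pieces and multiplying by (1/(2*pi)) gives b_2 = -4.

-4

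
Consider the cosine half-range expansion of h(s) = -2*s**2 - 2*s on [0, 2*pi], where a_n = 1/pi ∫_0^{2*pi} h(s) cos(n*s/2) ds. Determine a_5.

a_5 = 1/pi ∫_0^{2*pi} (-2*s**2 - 2*s) cos(5*s/2) ds.
Integrating by parts twice (tabular method), an antiderivative of (-2*s**2 - 2*s) cos(5*s/2) is -4*s**2*sin(5*s/2)/5 - 4*s*sin(5*s/2)/5 - 16*s*cos(5*s/2)/25 + 32*sin(5*s/2)/125 - 8*cos(5*s/2)/25; evaluating from 0 to 2*pi: ∫_{0}^{2*pi} (-2*s**2 - 2*s) cos(5*s/2) ds = (8/25 + 32*pi/25) - (-8/25) = 16/25 + 32*pi/25.
Hence a_5 = (1/pi)·(16/25 + 32*pi/25) = 16*(1 + 2*pi)/(25*pi).

16*(1 + 2*pi)/(25*pi)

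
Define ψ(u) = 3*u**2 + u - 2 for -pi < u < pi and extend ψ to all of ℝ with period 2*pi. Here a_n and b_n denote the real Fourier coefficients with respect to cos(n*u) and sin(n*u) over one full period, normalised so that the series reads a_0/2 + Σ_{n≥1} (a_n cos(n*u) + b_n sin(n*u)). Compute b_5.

b_5 = 1/pi ∫_{-pi}^{pi} ψ(u) sin(5*u) du.
Integrating by parts twice (tabular method), an antiderivative of (3*u**2 + u - 2) sin(5*u) is -3*u**2*cos(5*u)/5 + 6*u*sin(5*u)/25 - u*cos(5*u)/5 + sin(5*u)/25 + 56*cos(5*u)/125; evaluating from -pi to pi: ∫_{-pi}^{pi} (3*u**2 + u - 2) sin(5*u) du = (-56/125 + pi/5 + 3*pi**2/5) - (-pi/5 - 56/125 + 3*pi**2/5) = 2*pi/5.
Hence b_5 = (1/pi)·(2*pi/5) = 2/5.

2/5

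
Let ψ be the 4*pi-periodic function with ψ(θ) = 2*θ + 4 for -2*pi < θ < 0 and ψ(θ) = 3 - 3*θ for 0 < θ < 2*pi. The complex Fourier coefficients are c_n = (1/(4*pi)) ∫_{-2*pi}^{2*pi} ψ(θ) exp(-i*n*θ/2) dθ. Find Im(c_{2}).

Since ψ is real-valued, Im(c_{2}) = -(1/(4*pi)) ∫_{-2*pi}^{2*pi} ψ(θ) sin(θ) dθ = -b_{2}/2.
Split the integral at the breakpoints.
Integrating by parts (boundary term plus one more integral), an antiderivative of (2*θ + 4) sin(θ) is -2*θ*cos(θ) + 2*sin(θ) - 4*cos(θ); evaluating from -2*pi to 0: ∫_{-2*pi}^{0} (2*θ + 4) sin(θ) dθ = (-4) - (-4 + 4*pi) = -4*pi.
Integrating by parts (boundary term plus one more integral), an antiderivative of (3 - 3*θ) sin(θ) is 3*θ*cos(θ) - 3*sin(θ) - 3*cos(θ); evaluating from 0 to 2*pi: ∫_{0}^{2*pi} (3 - 3*θ) sin(θ) dθ = (-3 + 6*pi) - (-3) = 6*pi.
So ∫_{-2*pi}^{2*pi} ψ(θ) sin(θ) dθ = 2*pi.
Hence Im(c_{2}) = (-1/(4*pi))·(2*pi) = -1/2.

-1/2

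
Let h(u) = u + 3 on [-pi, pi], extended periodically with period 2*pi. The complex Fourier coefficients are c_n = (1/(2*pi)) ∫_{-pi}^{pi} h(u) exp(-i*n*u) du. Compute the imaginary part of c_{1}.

Since h is real-valued, Im(c_{1}) = -(1/(2*pi)) ∫_{-pi}^{pi} h(u) sin(u) du = -b_{1}/2.
Integrating by parts (boundary term plus one more integral), an antiderivative of (u + 3) sin(u) is -u*cos(u) + sin(u) - 3*cos(u); evaluating from -pi to pi: ∫_{-pi}^{pi} (u + 3) sin(u) du = (3 + pi) - (3 - pi) = 2*pi.
Hence Im(c_{1}) = (-1/(2*pi))·(2*pi) = -1.

-1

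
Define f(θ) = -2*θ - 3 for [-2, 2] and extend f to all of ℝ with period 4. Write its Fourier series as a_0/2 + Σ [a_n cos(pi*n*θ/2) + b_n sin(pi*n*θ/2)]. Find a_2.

0

a_2 = 1/2 ∫_{-2}^{2} f(θ) cos(pi*θ) dθ.
Integrating by parts (boundary term plus one more integral), an antiderivative of (-2*θ - 3) cos(pi*θ) is -2*θ*sin(pi*θ)/pi - 3*sin(pi*θ)/pi - 2*cos(pi*θ)/pi**2; evaluating from -2 to 2: ∫_{-2}^{2} (-2*θ - 3) cos(pi*θ) dθ = (-2/pi**2) - (-2/pi**2) = 0.
Hence a_2 = (1/2)·(0) = 0.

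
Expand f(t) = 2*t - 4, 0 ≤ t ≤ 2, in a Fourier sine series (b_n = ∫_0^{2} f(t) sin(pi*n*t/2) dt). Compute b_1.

-8/pi

b_1 = ∫_0^{2} (2*t - 4) sin(pi*t/2) dt.
Integrating by parts (boundary term plus one more integral), an antiderivative of (2*t - 4) sin(pi*t/2) is -4*t*cos(pi*t/2)/pi + 8*sin(pi*t/2)/pi**2 + 8*cos(pi*t/2)/pi; evaluating from 0 to 2: ∫_{0}^{2} (2*t - 4) sin(pi*t/2) dt = (0) - (8/pi) = -8/pi.
Hence b_1 = -8/pi.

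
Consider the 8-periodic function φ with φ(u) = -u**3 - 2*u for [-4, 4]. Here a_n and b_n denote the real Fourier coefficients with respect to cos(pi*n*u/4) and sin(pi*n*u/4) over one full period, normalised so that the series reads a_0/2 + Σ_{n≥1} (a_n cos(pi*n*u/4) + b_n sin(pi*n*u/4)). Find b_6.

-32/(9*pi**3) + 24/pi

b_6 = 1/4 ∫_{-4}^{4} φ(u) sin(3*pi*u/2) du.
φ is odd and sin(3*pi*u/2) is odd, so the integrand is even and b_6 = 1/2 ∫_0^{4} φ(u) sin(3*pi*u/2) du.
Integrating by parts three times (tabular method), an antiderivative of (-u**3 - 2*u) sin(3*pi*u/2) is 2*u**3*cos(3*pi*u/2)/(3*pi) - 4*u**2*sin(3*pi*u/2)/(3*pi**2) - 16*u*cos(3*pi*u/2)/(9*pi**3) + 4*u*cos(3*pi*u/2)/(3*pi) - 8*sin(3*pi*u/2)/(9*pi**2) + 32*sin(3*pi*u/2)/(27*pi**4); evaluating from 0 to 4: ∫_{0}^{4} (-u**3 - 2*u) sin(3*pi*u/2) du = (-64/(9*pi**3) + 48/pi) - (0) = -64/(9*pi**3) + 48/pi.
Hence b_6 = (1/2)·(-64/(9*pi**3) + 48/pi) = -32/(9*pi**3) + 24/pi.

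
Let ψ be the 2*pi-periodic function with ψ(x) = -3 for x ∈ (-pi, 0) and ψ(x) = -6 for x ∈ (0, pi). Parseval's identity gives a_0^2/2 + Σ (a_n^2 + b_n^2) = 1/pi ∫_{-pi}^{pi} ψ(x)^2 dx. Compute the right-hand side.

45

1/pi ∫_{-pi}^{pi} ψ(x)^2 dx = 1/pi · (45*pi) = 45.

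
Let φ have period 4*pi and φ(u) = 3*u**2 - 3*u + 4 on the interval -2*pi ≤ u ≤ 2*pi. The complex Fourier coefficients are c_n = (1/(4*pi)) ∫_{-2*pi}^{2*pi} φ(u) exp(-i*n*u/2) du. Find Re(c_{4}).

Since φ is real-valued, Re(c_{4}) = (1/(4*pi)) ∫_{-2*pi}^{2*pi} φ(u) cos(2*u) du = a_{4}/2.
Integrating by parts twice (tabular method), an antiderivative of (3*u**2 - 3*u + 4) cos(2*u) is 3*u**2*sin(2*u)/2 - 3*u*sin(2*u)/2 + 3*u*cos(2*u)/2 + 5*sin(2*u)/4 - 3*cos(2*u)/4; evaluating from -2*pi to 2*pi: ∫_{-2*pi}^{2*pi} (3*u**2 - 3*u + 4) cos(2*u) du = (-3/4 + 3*pi) - (-3*pi - 3/4) = 6*pi.
Hence Re(c_{4}) = (1/(4*pi))·(6*pi) = 3/2.

3/2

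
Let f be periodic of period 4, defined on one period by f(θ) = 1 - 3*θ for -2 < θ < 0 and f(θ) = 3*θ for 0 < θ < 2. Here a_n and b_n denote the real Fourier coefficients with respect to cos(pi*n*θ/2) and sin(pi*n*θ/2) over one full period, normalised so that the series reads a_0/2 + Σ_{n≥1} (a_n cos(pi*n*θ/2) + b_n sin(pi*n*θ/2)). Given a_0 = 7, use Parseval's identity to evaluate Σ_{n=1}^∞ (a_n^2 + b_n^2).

13/2

Parseval: a_0^2/2 + Σ_{n≥1} (a_n^2+b_n^2) = 1/2 ∫_{-2}^{2} f(θ)^2 dθ = 31.
Subtract a_0^2/2 = 49/2: Σ (a_n^2+b_n^2) = 13/2.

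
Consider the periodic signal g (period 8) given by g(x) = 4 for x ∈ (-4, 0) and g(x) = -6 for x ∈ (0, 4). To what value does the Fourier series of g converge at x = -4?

-1

x = -4 differs from x = 4 by -1 full period(s), and the series is 8-periodic.
At x = 4 the one-sided limits are g(4^-) = -6 and g(4^+) = 4.
By Dirichlet's theorem the series converges to their average, [(-6) + (4)]/2 = -1.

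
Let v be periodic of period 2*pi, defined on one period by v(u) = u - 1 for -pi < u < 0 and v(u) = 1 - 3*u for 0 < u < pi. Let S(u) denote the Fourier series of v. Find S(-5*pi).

u = -5*pi differs from u = -pi by -2 full period(s), and the series is 2*pi-periodic.
At u = -pi the one-sided limits are v(-pi^-) = 1 - 3*pi and v(-pi^+) = -pi - 1.
By Dirichlet's theorem the series converges to their average, [(1 - 3*pi) + (-pi - 1)]/2 = -2*pi.

-2*pi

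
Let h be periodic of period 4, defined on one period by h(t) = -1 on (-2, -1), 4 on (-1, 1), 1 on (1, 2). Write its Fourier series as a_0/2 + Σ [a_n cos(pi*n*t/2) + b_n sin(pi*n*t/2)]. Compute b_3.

2/(3*pi)

b_3 = 1/2 ∫_{-2}^{2} h(t) sin(3*pi*t/2) dt.
Split the integral at the breakpoints.
Directly, an antiderivative of (-1) sin(3*pi*t/2) is 2*cos(3*pi*t/2)/(3*pi); evaluating from -2 to -1: ∫_{-2}^{-1} (-1) sin(3*pi*t/2) dt = (0) - (-2/(3*pi)) = 2/(3*pi).
Directly, an antiderivative of (4) sin(3*pi*t/2) is -8*cos(3*pi*t/2)/(3*pi); evaluating from -1 to 1: ∫_{-1}^{1} (4) sin(3*pi*t/2) dt = (0) - (0) = 0.
Directly, an antiderivative of (1) sin(3*pi*t/2) is -2*cos(3*pi*t/2)/(3*pi); evaluating from 1 to 2: ∫_{1}^{2} (1) sin(3*pi*t/2) dt = (2/(3*pi)) - (0) = 2/(3*pi).
Summing the pieces and multiplying by (1/2) gives b_3 = 2/(3*pi).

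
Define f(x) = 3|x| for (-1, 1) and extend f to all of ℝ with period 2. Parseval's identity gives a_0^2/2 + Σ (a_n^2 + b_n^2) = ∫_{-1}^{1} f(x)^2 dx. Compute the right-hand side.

6

∫_{-1}^{1} f(x)^2 dx = 6.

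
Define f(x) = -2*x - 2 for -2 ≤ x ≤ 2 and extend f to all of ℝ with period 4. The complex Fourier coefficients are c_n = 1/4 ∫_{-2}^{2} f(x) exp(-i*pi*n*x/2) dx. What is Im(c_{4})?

Since f is real-valued, Im(c_{4}) = -1/4 ∫_{-2}^{2} f(x) sin(2*pi*x) dx = -b_{4}/2.
Integrating by parts (boundary term plus one more integral), an antiderivative of (-2*x - 2) sin(2*pi*x) is x*cos(2*pi*x)/pi - sin(2*pi*x)/(2*pi**2) + cos(2*pi*x)/pi; evaluating from -2 to 2: ∫_{-2}^{2} (-2*x - 2) sin(2*pi*x) dx = (3/pi) - (-1/pi) = 4/pi.
Hence Im(c_{4}) = (-1/4)·(4/pi) = -1/pi.

-1/pi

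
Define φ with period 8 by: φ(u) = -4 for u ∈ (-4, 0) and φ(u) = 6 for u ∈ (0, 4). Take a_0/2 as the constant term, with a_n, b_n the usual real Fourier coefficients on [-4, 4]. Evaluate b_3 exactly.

b_3 = 1/4 ∫_{-4}^{4} φ(u) sin(3*pi*u/4) du.
Split the integral at the breakpoints.
Directly, an antiderivative of (-4) sin(3*pi*u/4) is 16*cos(3*pi*u/4)/(3*pi); evaluating from -4 to 0: ∫_{-4}^{0} (-4) sin(3*pi*u/4) du = (16/(3*pi)) - (-16/(3*pi)) = 32/(3*pi).
Directly, an antiderivative of (6) sin(3*pi*u/4) is -8*cos(3*pi*u/4)/pi; evaluating from 0 to 4: ∫_{0}^{4} (6) sin(3*pi*u/4) du = (8/pi) - (-8/pi) = 16/pi.
Summing the pieces and multiplying by (1/4) gives b_3 = 20/(3*pi).

20/(3*pi)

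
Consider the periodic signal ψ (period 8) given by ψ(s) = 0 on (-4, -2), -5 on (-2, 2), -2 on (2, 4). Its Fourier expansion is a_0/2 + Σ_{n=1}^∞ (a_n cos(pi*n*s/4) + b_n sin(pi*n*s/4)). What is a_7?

8/(7*pi)

a_7 = 1/4 ∫_{-4}^{4} ψ(s) cos(7*pi*s/4) ds.
Split the integral at the breakpoints.
∫_{-4}^{-2} (0) cos(7*pi*s/4) ds = 0.
Directly, an antiderivative of (-5) cos(7*pi*s/4) is -20*sin(7*pi*s/4)/(7*pi); evaluating from -2 to 2: ∫_{-2}^{2} (-5) cos(7*pi*s/4) ds = (20/(7*pi)) - (-20/(7*pi)) = 40/(7*pi).
Directly, an antiderivative of (-2) cos(7*pi*s/4) is -8*sin(7*pi*s/4)/(7*pi); evaluating from 2 to 4: ∫_{2}^{4} (-2) cos(7*pi*s/4) ds = (0) - (8/(7*pi)) = -8/(7*pi).
Summing the pieces and multiplying by (1/4) gives a_7 = 8/(7*pi).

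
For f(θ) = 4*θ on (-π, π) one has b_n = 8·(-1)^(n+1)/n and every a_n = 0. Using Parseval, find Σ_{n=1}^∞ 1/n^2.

pi**2/6

Parseval: Σ b_n^2 = (1/π) ∫_{-π}^{π} f(θ)^2 dθ = 32*pi**2/3.
Σ b_n^2 = Σ 64/n^2, so Σ 1/n^2 = (32*pi**2/3)/64 = pi**2/6.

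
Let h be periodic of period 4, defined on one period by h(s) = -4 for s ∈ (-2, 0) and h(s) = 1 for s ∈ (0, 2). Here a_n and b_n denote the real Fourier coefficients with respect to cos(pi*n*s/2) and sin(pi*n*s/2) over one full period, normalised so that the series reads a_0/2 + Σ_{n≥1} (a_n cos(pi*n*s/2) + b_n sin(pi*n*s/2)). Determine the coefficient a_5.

0

a_5 = 1/2 ∫_{-2}^{2} h(s) cos(5*pi*s/2) ds.
Split the integral at the breakpoints.
Directly, an antiderivative of (-4) cos(5*pi*s/2) is -8*sin(5*pi*s/2)/(5*pi); evaluating from -2 to 0: ∫_{-2}^{0} (-4) cos(5*pi*s/2) ds = (0) - (0) = 0.
Directly, an antiderivative of (1) cos(5*pi*s/2) is 2*sin(5*pi*s/2)/(5*pi); evaluating from 0 to 2: ∫_{0}^{2} (1) cos(5*pi*s/2) ds = (0) - (0) = 0.
Summing the pieces and multiplying by (1/2) gives a_5 = 0.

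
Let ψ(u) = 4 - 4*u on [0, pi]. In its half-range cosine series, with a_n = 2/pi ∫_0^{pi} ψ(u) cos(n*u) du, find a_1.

a_1 = 2/pi ∫_0^{pi} (4 - 4*u) cos(u) du.
Integrating by parts (boundary term plus one more integral), an antiderivative of (4 - 4*u) cos(u) is -4*u*sin(u) + 4*sin(u) - 4*cos(u); evaluating from 0 to pi: ∫_{0}^{pi} (4 - 4*u) cos(u) du = (4) - (-4) = 8.
Hence a_1 = (2/pi)·(8) = 16/pi.

16/pi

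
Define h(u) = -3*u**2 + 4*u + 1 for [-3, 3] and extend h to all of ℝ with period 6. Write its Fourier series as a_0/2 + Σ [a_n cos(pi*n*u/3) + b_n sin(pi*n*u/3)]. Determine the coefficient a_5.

108/(25*pi**2)

a_5 = 1/3 ∫_{-3}^{3} h(u) cos(5*pi*u/3) du.
Integrating by parts twice (tabular method), an antiderivative of (-3*u**2 + 4*u + 1) cos(5*pi*u/3) is -9*u**2*sin(5*pi*u/3)/(5*pi) + 12*u*sin(5*pi*u/3)/(5*pi) - 54*u*cos(5*pi*u/3)/(25*pi**2) + 162*sin(5*pi*u/3)/(125*pi**3) + 3*sin(5*pi*u/3)/(5*pi) + 36*cos(5*pi*u/3)/(25*pi**2); evaluating from -3 to 3: ∫_{-3}^{3} (-3*u**2 + 4*u + 1) cos(5*pi*u/3) du = (126/(25*pi**2)) - (-198/(25*pi**2)) = 324/(25*pi**2).
Hence a_5 = (1/3)·(324/(25*pi**2)) = 108/(25*pi**2).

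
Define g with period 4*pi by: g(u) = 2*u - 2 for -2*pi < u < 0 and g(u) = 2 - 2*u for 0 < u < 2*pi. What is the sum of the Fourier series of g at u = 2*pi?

At u = 2*pi the one-sided limits are g(2*pi^-) = 2 - 4*pi and g(2*pi^+) = -4*pi - 2.
By Dirichlet's theorem the series converges to their average, [(2 - 4*pi) + (-4*pi - 2)]/2 = -4*pi.

-4*pi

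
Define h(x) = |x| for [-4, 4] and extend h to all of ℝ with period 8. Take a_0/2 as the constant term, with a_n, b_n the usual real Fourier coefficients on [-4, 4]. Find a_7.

a_7 = 1/4 ∫_{-4}^{4} h(x) cos(7*pi*x/4) dx.
h is even and cos(7*pi*x/4) is even, so the integrand is even and a_7 = 1/2 ∫_0^{4} h(x) cos(7*pi*x/4) dx.
Integrating by parts (boundary term plus one more integral), an antiderivative of (x) cos(7*pi*x/4) is 4*x*sin(7*pi*x/4)/(7*pi) + 16*cos(7*pi*x/4)/(49*pi**2); evaluating from 0 to 4: ∫_{0}^{4} (x) cos(7*pi*x/4) dx = (-16/(49*pi**2)) - (16/(49*pi**2)) = -32/(49*pi**2).
Hence a_7 = (1/2)·(-32/(49*pi**2)) = -16/(49*pi**2).

-16/(49*pi**2)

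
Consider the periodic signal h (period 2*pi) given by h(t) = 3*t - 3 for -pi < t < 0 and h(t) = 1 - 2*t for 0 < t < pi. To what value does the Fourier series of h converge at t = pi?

-5*pi/2 - 1

t = pi differs from t = -pi by 1 full period(s), and the series is 2*pi-periodic.
At t = -pi the one-sided limits are h(-pi^-) = 1 - 2*pi and h(-pi^+) = -3*pi - 3.
By Dirichlet's theorem the series converges to their average, [(1 - 2*pi) + (-3*pi - 3)]/2 = -5*pi/2 - 1.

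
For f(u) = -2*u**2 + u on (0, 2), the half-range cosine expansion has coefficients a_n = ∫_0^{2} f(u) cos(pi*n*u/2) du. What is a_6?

-8/(9*pi**2)

a_6 = ∫_0^{2} (-2*u**2 + u) cos(3*pi*u) du.
Integrating by parts twice (tabular method), an antiderivative of (-2*u**2 + u) cos(3*pi*u) is -2*u**2*sin(3*pi*u)/(3*pi) + u*sin(3*pi*u)/(3*pi) - 4*u*cos(3*pi*u)/(9*pi**2) + 4*sin(3*pi*u)/(27*pi**3) + cos(3*pi*u)/(9*pi**2); evaluating from 0 to 2: ∫_{0}^{2} (-2*u**2 + u) cos(3*pi*u) du = (-7/(9*pi**2)) - (1/(9*pi**2)) = -8/(9*pi**2).
Hence a_6 = -8/(9*pi**2).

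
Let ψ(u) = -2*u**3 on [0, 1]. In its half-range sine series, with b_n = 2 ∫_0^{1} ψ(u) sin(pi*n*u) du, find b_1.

-4/pi + 24/pi**3

b_1 = 2 ∫_0^{1} (-2*u**3) sin(pi*u) du.
Integrating by parts three times (tabular method), an antiderivative of (-2*u**3) sin(pi*u) is 2*u**3*cos(pi*u)/pi - 6*u**2*sin(pi*u)/pi**2 - 12*u*cos(pi*u)/pi**3 + 12*sin(pi*u)/pi**4; evaluating from 0 to 1: ∫_{0}^{1} (-2*u**3) sin(pi*u) du = (-2/pi + 12/pi**3) - (0) = -2/pi + 12/pi**3.
Hence b_1 = 2·(-2/pi + 12/pi**3) = -4/pi + 24/pi**3.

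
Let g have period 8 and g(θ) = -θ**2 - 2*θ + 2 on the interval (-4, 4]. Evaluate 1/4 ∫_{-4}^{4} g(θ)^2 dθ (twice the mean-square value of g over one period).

552/5

1/4 ∫_{-4}^{4} g(θ)^2 dθ = 1/4 · (2208/5) = 552/5.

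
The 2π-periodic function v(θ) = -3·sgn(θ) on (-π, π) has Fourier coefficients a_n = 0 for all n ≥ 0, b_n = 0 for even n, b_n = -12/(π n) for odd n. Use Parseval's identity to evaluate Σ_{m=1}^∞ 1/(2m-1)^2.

pi**2/8

Parseval: Σ b_n^2 = (1/π) ∫_{-π}^{π} v(θ)^2 dθ = 18.
Only odd n contribute, with b_n^2 = 144/(π^2 n^2), so Σ_{m≥1} 1/(2m-1)^2 = π^2·(18)/144 = pi**2/8.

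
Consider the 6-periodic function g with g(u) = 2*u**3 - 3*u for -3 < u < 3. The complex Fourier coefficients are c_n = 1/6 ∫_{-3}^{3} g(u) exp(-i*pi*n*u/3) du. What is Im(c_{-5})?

Since g is real-valued, Im(c_{-5}) = -1/6 ∫_{-3}^{3} g(u) sin(-5*pi*u/3) du = b_{5}/2.
g is odd and sin(-5*pi*u/3) is odd, so the integrand is even: ∫_{-3}^{3} g(u) sin(-5*pi*u/3) du = 2∫_0^{3} g(u) sin(-5*pi*u/3) du.
Integrating by parts three times (tabular method), an antiderivative of (2*u**3 - 3*u) sin(-5*pi*u/3) is 6*u**3*cos(5*pi*u/3)/(5*pi) - 54*u**2*sin(5*pi*u/3)/(25*pi**2) - 9*u*cos(5*pi*u/3)/(5*pi) - 324*u*cos(5*pi*u/3)/(125*pi**3) + 972*sin(5*pi*u/3)/(625*pi**4) + 27*sin(5*pi*u/3)/(25*pi**2); evaluating from 0 to 3: ∫_{0}^{3} (2*u**3 - 3*u) sin(-5*pi*u/3) du = (-27/pi + 972/(125*pi**3)) - (0) = -27/pi + 972/(125*pi**3).
So ∫_{-3}^{3} g(u) sin(-5*pi*u/3) du = -54/pi + 1944/(125*pi**3).
Hence Im(c_{-5}) = (-1/6)·(-54/pi + 1944/(125*pi**3)) = -324/(125*pi**3) + 9/pi.

-324/(125*pi**3) + 9/pi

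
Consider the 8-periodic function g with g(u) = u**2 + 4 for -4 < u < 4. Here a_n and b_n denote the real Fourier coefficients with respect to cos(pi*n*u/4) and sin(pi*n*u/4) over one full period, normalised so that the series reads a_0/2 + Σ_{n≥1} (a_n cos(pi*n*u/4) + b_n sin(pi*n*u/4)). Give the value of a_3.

a_3 = 1/4 ∫_{-4}^{4} g(u) cos(3*pi*u/4) du.
g is even and cos(3*pi*u/4) is even, so the integrand is even and a_3 = 1/2 ∫_0^{4} g(u) cos(3*pi*u/4) du.
Integrating by parts twice (tabular method), an antiderivative of (u**2 + 4) cos(3*pi*u/4) is 4*u**2*sin(3*pi*u/4)/(3*pi) + 32*u*cos(3*pi*u/4)/(9*pi**2) - 128*sin(3*pi*u/4)/(27*pi**3) + 16*sin(3*pi*u/4)/(3*pi); evaluating from 0 to 4: ∫_{0}^{4} (u**2 + 4) cos(3*pi*u/4) du = (-128/(9*pi**2)) - (0) = -128/(9*pi**2).
Hence a_3 = (1/2)·(-128/(9*pi**2)) = -64/(9*pi**2).

-64/(9*pi**2)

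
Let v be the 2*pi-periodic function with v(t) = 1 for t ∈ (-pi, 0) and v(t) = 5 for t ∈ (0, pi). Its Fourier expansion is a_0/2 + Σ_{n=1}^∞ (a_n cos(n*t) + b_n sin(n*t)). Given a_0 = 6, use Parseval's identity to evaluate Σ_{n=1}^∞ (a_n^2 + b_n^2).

8

Parseval: a_0^2/2 + Σ_{n≥1} (a_n^2+b_n^2) = 1/pi ∫_{-pi}^{pi} v(t)^2 dt = 26.
Subtract a_0^2/2 = 18: Σ (a_n^2+b_n^2) = 8.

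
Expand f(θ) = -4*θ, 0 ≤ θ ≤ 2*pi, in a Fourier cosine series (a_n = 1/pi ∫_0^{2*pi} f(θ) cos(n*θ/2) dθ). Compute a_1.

a_1 = 1/pi ∫_0^{2*pi} (-4*θ) cos(θ/2) dθ.
Integrating by parts (boundary term plus one more integral), an antiderivative of (-4*θ) cos(θ/2) is -8*θ*sin(θ/2) - 16*cos(θ/2); evaluating from 0 to 2*pi: ∫_{0}^{2*pi} (-4*θ) cos(θ/2) dθ = (16) - (-16) = 32.
Hence a_1 = (1/pi)·(32) = 32/pi.

32/pi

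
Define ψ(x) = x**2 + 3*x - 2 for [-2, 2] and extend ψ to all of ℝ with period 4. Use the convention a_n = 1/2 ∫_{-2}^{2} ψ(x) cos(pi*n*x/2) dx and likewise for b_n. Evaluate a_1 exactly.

-16/pi**2

a_1 = 1/2 ∫_{-2}^{2} ψ(x) cos(pi*x/2) dx.
Integrating by parts twice (tabular method), an antiderivative of (x**2 + 3*x - 2) cos(pi*x/2) is 2*x**2*sin(pi*x/2)/pi + 6*x*sin(pi*x/2)/pi + 8*x*cos(pi*x/2)/pi**2 - 4*sin(pi*x/2)/pi - 16*sin(pi*x/2)/pi**3 + 12*cos(pi*x/2)/pi**2; evaluating from -2 to 2: ∫_{-2}^{2} (x**2 + 3*x - 2) cos(pi*x/2) dx = (-28/pi**2) - (4/pi**2) = -32/pi**2.
Hence a_1 = (1/2)·(-32/pi**2) = -16/pi**2.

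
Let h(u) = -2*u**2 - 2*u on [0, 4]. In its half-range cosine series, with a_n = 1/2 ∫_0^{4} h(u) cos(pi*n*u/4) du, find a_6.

a_6 = 1/2 ∫_0^{4} (-2*u**2 - 2*u) cos(3*pi*u/2) du.
Integrating by parts twice (tabular method), an antiderivative of (-2*u**2 - 2*u) cos(3*pi*u/2) is -4*u**2*sin(3*pi*u/2)/(3*pi) - 4*u*sin(3*pi*u/2)/(3*pi) - 16*u*cos(3*pi*u/2)/(9*pi**2) + 32*sin(3*pi*u/2)/(27*pi**3) - 8*cos(3*pi*u/2)/(9*pi**2); evaluating from 0 to 4: ∫_{0}^{4} (-2*u**2 - 2*u) cos(3*pi*u/2) du = (-8/pi**2) - (-8/(9*pi**2)) = -64/(9*pi**2).
Hence a_6 = (1/2)·(-64/(9*pi**2)) = -32/(9*pi**2).

-32/(9*pi**2)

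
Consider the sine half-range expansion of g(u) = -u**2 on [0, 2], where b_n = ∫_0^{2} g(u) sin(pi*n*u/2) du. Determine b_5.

b_5 = ∫_0^{2} (-u**2) sin(5*pi*u/2) du.
Integrating by parts twice (tabular method), an antiderivative of (-u**2) sin(5*pi*u/2) is 2*u**2*cos(5*pi*u/2)/(5*pi) - 8*u*sin(5*pi*u/2)/(25*pi**2) - 16*cos(5*pi*u/2)/(125*pi**3); evaluating from 0 to 2: ∫_{0}^{2} (-u**2) sin(5*pi*u/2) du = (8*(2 - 25*pi**2)/(125*pi**3)) - (-16/(125*pi**3)) = 8*(4 - 25*pi**2)/(125*pi**3).
Hence b_5 = 8*(4 - 25*pi**2)/(125*pi**3).

8*(4 - 25*pi**2)/(125*pi**3)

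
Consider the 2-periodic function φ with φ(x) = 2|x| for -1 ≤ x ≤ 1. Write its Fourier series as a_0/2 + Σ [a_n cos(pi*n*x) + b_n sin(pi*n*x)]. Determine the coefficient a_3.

-8/(9*pi**2)

a_3 = ∫_{-1}^{1} φ(x) cos(3*pi*x) dx.
φ is even and cos(3*pi*x) is even, so the integrand is even and a_3 = 2 ∫_0^{1} φ(x) cos(3*pi*x) dx.
Integrating by parts (boundary term plus one more integral), an antiderivative of (2*x) cos(3*pi*x) is 2*x*sin(3*pi*x)/(3*pi) + 2*cos(3*pi*x)/(9*pi**2); evaluating from 0 to 1: ∫_{0}^{1} (2*x) cos(3*pi*x) dx = (-2/(9*pi**2)) - (2/(9*pi**2)) = -4/(9*pi**2).
Hence a_3 = 2·(-4/(9*pi**2)) = -8/(9*pi**2).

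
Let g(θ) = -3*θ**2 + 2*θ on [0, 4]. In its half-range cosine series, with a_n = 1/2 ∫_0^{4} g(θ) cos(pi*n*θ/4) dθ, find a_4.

a_4 = 1/2 ∫_0^{4} (-3*θ**2 + 2*θ) cos(pi*θ) dθ.
Integrating by parts twice (tabular method), an antiderivative of (-3*θ**2 + 2*θ) cos(pi*θ) is -3*θ**2*sin(pi*θ)/pi + 2*θ*sin(pi*θ)/pi - 6*θ*cos(pi*θ)/pi**2 + 6*sin(pi*θ)/pi**3 + 2*cos(pi*θ)/pi**2; evaluating from 0 to 4: ∫_{0}^{4} (-3*θ**2 + 2*θ) cos(pi*θ) dθ = (-22/pi**2) - (2/pi**2) = -24/pi**2.
Hence a_4 = (1/2)·(-24/pi**2) = -12/pi**2.

-12/pi**2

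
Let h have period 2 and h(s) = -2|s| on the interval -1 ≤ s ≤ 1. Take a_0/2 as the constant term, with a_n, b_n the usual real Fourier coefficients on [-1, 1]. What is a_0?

-2

a_0 = ∫_{-1}^{1} h(s) ds = -2.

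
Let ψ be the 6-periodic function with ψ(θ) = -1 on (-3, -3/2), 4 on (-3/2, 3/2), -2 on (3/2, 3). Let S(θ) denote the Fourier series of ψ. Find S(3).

-3/2

At θ = 3 the one-sided limits are ψ(3^-) = -2 and ψ(3^+) = -1.
By Dirichlet's theorem the series converges to their average, [(-2) + (-1)]/2 = -3/2.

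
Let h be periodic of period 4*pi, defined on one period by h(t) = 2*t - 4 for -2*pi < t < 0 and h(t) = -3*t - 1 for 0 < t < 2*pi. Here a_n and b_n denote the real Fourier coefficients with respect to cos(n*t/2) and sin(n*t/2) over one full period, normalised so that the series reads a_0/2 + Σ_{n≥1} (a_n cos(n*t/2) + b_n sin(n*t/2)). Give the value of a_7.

20/(49*pi)

a_7 = (1/(2*pi)) ∫_{-2*pi}^{2*pi} h(t) cos(7*t/2) dt.
Split the integral at the breakpoints.
Integrating by parts (boundary term plus one more integral), an antiderivative of (2*t - 4) cos(7*t/2) is 4*t*sin(7*t/2)/7 - 8*sin(7*t/2)/7 + 8*cos(7*t/2)/49; evaluating from -2*pi to 0: ∫_{-2*pi}^{0} (2*t - 4) cos(7*t/2) dt = (8/49) - (-8/49) = 16/49.
Integrating by parts (boundary term plus one more integral), an antiderivative of (-3*t - 1) cos(7*t/2) is -6*t*sin(7*t/2)/7 - 2*sin(7*t/2)/7 - 12*cos(7*t/2)/49; evaluating from 0 to 2*pi: ∫_{0}^{2*pi} (-3*t - 1) cos(7*t/2) dt = (12/49) - (-12/49) = 24/49.
Summing the pieces and multiplying by (1/(2*pi)) gives a_7 = 20/(49*pi).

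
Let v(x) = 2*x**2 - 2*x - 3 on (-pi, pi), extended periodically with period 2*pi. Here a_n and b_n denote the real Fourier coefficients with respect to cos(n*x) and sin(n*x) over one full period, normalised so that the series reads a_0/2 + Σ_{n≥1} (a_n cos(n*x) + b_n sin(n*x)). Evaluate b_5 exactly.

-4/5

b_5 = 1/pi ∫_{-pi}^{pi} v(x) sin(5*x) dx.
Integrating by parts twice (tabular method), an antiderivative of (2*x**2 - 2*x - 3) sin(5*x) is -2*x**2*cos(5*x)/5 + 4*x*sin(5*x)/25 + 2*x*cos(5*x)/5 - 2*sin(5*x)/25 + 79*cos(5*x)/125; evaluating from -pi to pi: ∫_{-pi}^{pi} (2*x**2 - 2*x - 3) sin(5*x) dx = (-2*pi/5 - 79/125 + 2*pi**2/5) - (-79/125 + 2*pi/5 + 2*pi**2/5) = -4*pi/5.
Hence b_5 = (1/pi)·(-4*pi/5) = -4/5.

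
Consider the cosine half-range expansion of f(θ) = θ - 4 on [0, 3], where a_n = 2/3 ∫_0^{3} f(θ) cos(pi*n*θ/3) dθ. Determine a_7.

a_7 = 2/3 ∫_0^{3} (θ - 4) cos(7*pi*θ/3) dθ.
Integrating by parts (boundary term plus one more integral), an antiderivative of (θ - 4) cos(7*pi*θ/3) is 3*θ*sin(7*pi*θ/3)/(7*pi) - 12*sin(7*pi*θ/3)/(7*pi) + 9*cos(7*pi*θ/3)/(49*pi**2); evaluating from 0 to 3: ∫_{0}^{3} (θ - 4) cos(7*pi*θ/3) dθ = (-9/(49*pi**2)) - (9/(49*pi**2)) = -18/(49*pi**2).
Hence a_7 = (2/3)·(-18/(49*pi**2)) = -12/(49*pi**2).

-12/(49*pi**2)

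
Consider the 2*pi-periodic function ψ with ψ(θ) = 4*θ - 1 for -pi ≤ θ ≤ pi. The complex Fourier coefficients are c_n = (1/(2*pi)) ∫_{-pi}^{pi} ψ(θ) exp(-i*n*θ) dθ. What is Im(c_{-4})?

-1

Since ψ is real-valued, Im(c_{-4}) = -(1/(2*pi)) ∫_{-pi}^{pi} ψ(θ) sin(-4*θ) dθ = b_{4}/2.
Integrating by parts (boundary term plus one more integral), an antiderivative of (4*θ - 1) sin(-4*θ) is θ*cos(4*θ) - sin(4*θ)/4 - cos(4*θ)/4; evaluating from -pi to pi: ∫_{-pi}^{pi} (4*θ - 1) sin(-4*θ) dθ = (-1/4 + pi) - (-pi - 1/4) = 2*pi.
Hence Im(c_{-4}) = (-1/(2*pi))·(2*pi) = -1.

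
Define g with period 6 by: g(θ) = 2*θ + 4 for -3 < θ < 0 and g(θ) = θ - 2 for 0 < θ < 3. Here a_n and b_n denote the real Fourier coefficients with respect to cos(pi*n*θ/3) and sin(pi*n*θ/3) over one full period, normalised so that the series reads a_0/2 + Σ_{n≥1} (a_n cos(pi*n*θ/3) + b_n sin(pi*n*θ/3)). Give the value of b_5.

b_5 = 1/3 ∫_{-3}^{3} g(θ) sin(5*pi*θ/3) dθ.
Split the integral at the breakpoints.
Integrating by parts (boundary term plus one more integral), an antiderivative of (2*θ + 4) sin(5*pi*θ/3) is -6*θ*cos(5*pi*θ/3)/(5*pi) + 18*sin(5*pi*θ/3)/(25*pi**2) - 12*cos(5*pi*θ/3)/(5*pi); evaluating from -3 to 0: ∫_{-3}^{0} (2*θ + 4) sin(5*pi*θ/3) dθ = (-12/(5*pi)) - (-6/(5*pi)) = -6/(5*pi).
Integrating by parts (boundary term plus one more integral), an antiderivative of (θ - 2) sin(5*pi*θ/3) is -3*θ*cos(5*pi*θ/3)/(5*pi) + 9*sin(5*pi*θ/3)/(25*pi**2) + 6*cos(5*pi*θ/3)/(5*pi); evaluating from 0 to 3: ∫_{0}^{3} (θ - 2) sin(5*pi*θ/3) dθ = (3/(5*pi)) - (6/(5*pi)) = -3/(5*pi).
Summing the pieces and multiplying by (1/3) gives b_5 = -3/(5*pi).

-3/(5*pi)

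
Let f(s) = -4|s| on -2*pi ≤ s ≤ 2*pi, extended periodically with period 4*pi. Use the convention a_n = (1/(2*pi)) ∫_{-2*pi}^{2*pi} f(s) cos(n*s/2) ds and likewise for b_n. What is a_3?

32/(9*pi)

a_3 = (1/(2*pi)) ∫_{-2*pi}^{2*pi} f(s) cos(3*s/2) ds.
f is even and cos(3*s/2) is even, so the integrand is even and a_3 = 1/pi ∫_0^{2*pi} f(s) cos(3*s/2) ds.
Integrating by parts (boundary term plus one more integral), an antiderivative of (-4*s) cos(3*s/2) is -8*s*sin(3*s/2)/3 - 16*cos(3*s/2)/9; evaluating from 0 to 2*pi: ∫_{0}^{2*pi} (-4*s) cos(3*s/2) ds = (16/9) - (-16/9) = 32/9.
Hence a_3 = (1/pi)·(32/9) = 32/(9*pi).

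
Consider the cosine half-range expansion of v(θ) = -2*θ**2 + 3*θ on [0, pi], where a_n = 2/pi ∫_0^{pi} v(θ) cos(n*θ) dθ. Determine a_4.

-1/2

a_4 = 2/pi ∫_0^{pi} (-2*θ**2 + 3*θ) cos(4*θ) dθ.
Integrating by parts twice (tabular method), an antiderivative of (-2*θ**2 + 3*θ) cos(4*θ) is -θ**2*sin(4*θ)/2 + 3*θ*sin(4*θ)/4 - θ*cos(4*θ)/4 + sin(4*θ)/16 + 3*cos(4*θ)/16; evaluating from 0 to pi: ∫_{0}^{pi} (-2*θ**2 + 3*θ) cos(4*θ) dθ = (3/16 - pi/4) - (3/16) = -pi/4.
Hence a_4 = (2/pi)·(-pi/4) = -1/2.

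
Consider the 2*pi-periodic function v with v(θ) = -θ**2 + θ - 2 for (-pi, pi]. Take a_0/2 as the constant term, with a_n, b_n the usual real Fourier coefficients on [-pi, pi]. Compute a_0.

a_0 = 1/pi ∫_{-pi}^{pi} v(θ) dθ = 1/pi · (-2*pi*(6 + pi**2)/3) = -2*pi**2/3 - 4.

-2*pi**2/3 - 4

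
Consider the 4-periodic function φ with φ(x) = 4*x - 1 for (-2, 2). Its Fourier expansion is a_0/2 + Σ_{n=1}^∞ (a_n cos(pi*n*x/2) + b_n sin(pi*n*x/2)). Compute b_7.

16/(7*pi)

b_7 = 1/2 ∫_{-2}^{2} φ(x) sin(7*pi*x/2) dx.
Integrating by parts (boundary term plus one more integral), an antiderivative of (4*x - 1) sin(7*pi*x/2) is -8*x*cos(7*pi*x/2)/(7*pi) + 16*sin(7*pi*x/2)/(49*pi**2) + 2*cos(7*pi*x/2)/(7*pi); evaluating from -2 to 2: ∫_{-2}^{2} (4*x - 1) sin(7*pi*x/2) dx = (2/pi) - (-18/(7*pi)) = 32/(7*pi).
Hence b_7 = (1/2)·(32/(7*pi)) = 16/(7*pi).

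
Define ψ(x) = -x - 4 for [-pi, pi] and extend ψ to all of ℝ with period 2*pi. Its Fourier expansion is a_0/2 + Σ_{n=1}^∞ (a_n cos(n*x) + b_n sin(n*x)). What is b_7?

-2/7

b_7 = 1/pi ∫_{-pi}^{pi} ψ(x) sin(7*x) dx.
Integrating by parts (boundary term plus one more integral), an antiderivative of (-x - 4) sin(7*x) is x*cos(7*x)/7 - sin(7*x)/49 + 4*cos(7*x)/7; evaluating from -pi to pi: ∫_{-pi}^{pi} (-x - 4) sin(7*x) dx = (-4/7 - pi/7) - (-4/7 + pi/7) = -2*pi/7.
Hence b_7 = (1/pi)·(-2*pi/7) = -2/7.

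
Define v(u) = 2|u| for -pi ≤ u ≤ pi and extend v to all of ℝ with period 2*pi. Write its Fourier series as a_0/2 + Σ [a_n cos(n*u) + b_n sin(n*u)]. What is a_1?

-8/pi

a_1 = 1/pi ∫_{-pi}^{pi} v(u) cos(u) du.
v is even and cos(u) is even, so the integrand is even and a_1 = 2/pi ∫_0^{pi} v(u) cos(u) du.
Integrating by parts (boundary term plus one more integral), an antiderivative of (2*u) cos(u) is 2*u*sin(u) + 2*cos(u); evaluating from 0 to pi: ∫_{0}^{pi} (2*u) cos(u) du = (-2) - (2) = -4.
Hence a_1 = (2/pi)·(-4) = -8/pi.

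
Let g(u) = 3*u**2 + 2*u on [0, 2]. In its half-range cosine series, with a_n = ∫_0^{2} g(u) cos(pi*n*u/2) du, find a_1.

a_1 = ∫_0^{2} (3*u**2 + 2*u) cos(pi*u/2) du.
Integrating by parts twice (tabular method), an antiderivative of (3*u**2 + 2*u) cos(pi*u/2) is 6*u**2*sin(pi*u/2)/pi + 4*u*sin(pi*u/2)/pi + 24*u*cos(pi*u/2)/pi**2 - 48*sin(pi*u/2)/pi**3 + 8*cos(pi*u/2)/pi**2; evaluating from 0 to 2: ∫_{0}^{2} (3*u**2 + 2*u) cos(pi*u/2) du = (-56/pi**2) - (8/pi**2) = -64/pi**2.
Hence a_1 = -64/pi**2.

-64/pi**2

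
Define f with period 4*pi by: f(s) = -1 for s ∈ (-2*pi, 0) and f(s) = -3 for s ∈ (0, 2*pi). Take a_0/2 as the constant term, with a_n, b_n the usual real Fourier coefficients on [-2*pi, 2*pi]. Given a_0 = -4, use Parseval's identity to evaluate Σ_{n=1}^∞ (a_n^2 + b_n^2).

2

Parseval: a_0^2/2 + Σ_{n≥1} (a_n^2+b_n^2) = (1/(2*pi)) ∫_{-2*pi}^{2*pi} f(s)^2 ds = 10.
Subtract a_0^2/2 = 8: Σ (a_n^2+b_n^2) = 2.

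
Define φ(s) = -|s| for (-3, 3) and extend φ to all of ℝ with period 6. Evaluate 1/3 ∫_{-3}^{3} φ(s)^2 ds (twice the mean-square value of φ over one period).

1/3 ∫_{-3}^{3} φ(s)^2 ds = 1/3 · (18) = 6.

6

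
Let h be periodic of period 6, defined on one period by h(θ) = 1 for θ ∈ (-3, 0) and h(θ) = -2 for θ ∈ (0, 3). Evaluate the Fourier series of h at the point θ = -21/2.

-2

θ = -21/2 differs from θ = 3/2 by -2 full period(s), and the series is 6-periodic.
h is continuous at θ = 3/2 with value -2, so the series converges to -2 there.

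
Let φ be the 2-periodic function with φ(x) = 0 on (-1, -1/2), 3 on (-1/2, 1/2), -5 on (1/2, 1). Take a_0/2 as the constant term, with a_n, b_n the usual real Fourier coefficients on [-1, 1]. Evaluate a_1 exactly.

a_1 = ∫_{-1}^{1} φ(x) cos(pi*x) dx.
Split the integral at the breakpoints.
∫_{-1}^{-1/2} (0) cos(pi*x) dx = 0.
Directly, an antiderivative of (3) cos(pi*x) is 3*sin(pi*x)/pi; evaluating from -1/2 to 1/2: ∫_{-1/2}^{1/2} (3) cos(pi*x) dx = (3/pi) - (-3/pi) = 6/pi.
Directly, an antiderivative of (-5) cos(pi*x) is -5*sin(pi*x)/pi; evaluating from 1/2 to 1: ∫_{1/2}^{1} (-5) cos(pi*x) dx = (0) - (-5/pi) = 5/pi.
Summing the pieces gives a_1 = 11/pi.

11/pi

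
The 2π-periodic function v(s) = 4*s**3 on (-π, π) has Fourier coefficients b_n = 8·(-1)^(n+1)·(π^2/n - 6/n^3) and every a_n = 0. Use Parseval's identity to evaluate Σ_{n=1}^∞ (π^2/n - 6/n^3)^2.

Parseval: Σ b_n^2 = (1/π) ∫_{-π}^{π} v(s)^2 ds = 32*pi**6/7.
b_n^2 = 64·(π^2/n - 6/n^3)^2, so the sum equals (32*pi**6/7)/64 = pi**6/14.

pi**6/14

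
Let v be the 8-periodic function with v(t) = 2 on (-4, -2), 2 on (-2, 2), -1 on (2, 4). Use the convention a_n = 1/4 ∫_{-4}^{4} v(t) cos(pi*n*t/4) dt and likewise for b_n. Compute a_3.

a_3 = 1/4 ∫_{-4}^{4} v(t) cos(3*pi*t/4) dt.
Split the integral at the breakpoints.
Directly, an antiderivative of (2) cos(3*pi*t/4) is 8*sin(3*pi*t/4)/(3*pi); evaluating from -4 to -2: ∫_{-4}^{-2} (2) cos(3*pi*t/4) dt = (8/(3*pi)) - (0) = 8/(3*pi).
Directly, an antiderivative of (2) cos(3*pi*t/4) is 8*sin(3*pi*t/4)/(3*pi); evaluating from -2 to 2: ∫_{-2}^{2} (2) cos(3*pi*t/4) dt = (-8/(3*pi)) - (8/(3*pi)) = -16/(3*pi).
Directly, an antiderivative of (-1) cos(3*pi*t/4) is -4*sin(3*pi*t/4)/(3*pi); evaluating from 2 to 4: ∫_{2}^{4} (-1) cos(3*pi*t/4) dt = (0) - (4/(3*pi)) = -4/(3*pi).
Summing the pieces and multiplying by (1/4) gives a_3 = -1/pi.

-1/pi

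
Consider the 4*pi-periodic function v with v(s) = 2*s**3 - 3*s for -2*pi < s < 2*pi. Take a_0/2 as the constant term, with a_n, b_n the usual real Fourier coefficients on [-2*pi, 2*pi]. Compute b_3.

-100/9 + 32*pi**2/3

b_3 = (1/(2*pi)) ∫_{-2*pi}^{2*pi} v(s) sin(3*s/2) ds.
v is odd and sin(3*s/2) is odd, so the integrand is even and b_3 = 1/pi ∫_0^{2*pi} v(s) sin(3*s/2) ds.
Integrating by parts three times (tabular method), an antiderivative of (2*s**3 - 3*s) sin(3*s/2) is -4*s**3*cos(3*s/2)/3 + 8*s**2*sin(3*s/2)/3 + 50*s*cos(3*s/2)/9 - 100*sin(3*s/2)/27; evaluating from 0 to 2*pi: ∫_{0}^{2*pi} (2*s**3 - 3*s) sin(3*s/2) ds = (4*pi*(-25 + 24*pi**2)/9) - (0) = 4*pi*(-25 + 24*pi**2)/9.
Hence b_3 = (1/pi)·(4*pi*(-25 + 24*pi**2)/9) = -100/9 + 32*pi**2/3.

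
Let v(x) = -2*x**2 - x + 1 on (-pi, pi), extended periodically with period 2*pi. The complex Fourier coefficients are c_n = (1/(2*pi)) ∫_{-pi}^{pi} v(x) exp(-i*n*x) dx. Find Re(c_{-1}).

Since v is real-valued, Re(c_{-1}) = (1/(2*pi)) ∫_{-pi}^{pi} v(x) cos(-x) dx = a_{1}/2.
Integrating by parts twice (tabular method), an antiderivative of (-2*x**2 - x + 1) cos(-x) is -2*x**2*sin(x) - x*sin(x) - 4*x*cos(x) + 5*sin(x) - cos(x); evaluating from -pi to pi: ∫_{-pi}^{pi} (-2*x**2 - x + 1) cos(-x) dx = (1 + 4*pi) - (1 - 4*pi) = 8*pi.
Hence Re(c_{-1}) = (1/(2*pi))·(8*pi) = 4.

4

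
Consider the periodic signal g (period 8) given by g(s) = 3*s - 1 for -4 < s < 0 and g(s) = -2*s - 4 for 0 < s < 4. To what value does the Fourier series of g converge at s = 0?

-5/2

At s = 0 the one-sided limits are g(0^-) = -1 and g(0^+) = -4.
By Dirichlet's theorem the series converges to their average, [(-1) + (-4)]/2 = -5/2.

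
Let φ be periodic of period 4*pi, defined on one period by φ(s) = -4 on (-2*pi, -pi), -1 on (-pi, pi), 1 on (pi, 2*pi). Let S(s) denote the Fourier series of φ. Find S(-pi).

At s = -pi the one-sided limits are φ(-pi^-) = -4 and φ(-pi^+) = -1.
By Dirichlet's theorem the series converges to their average, [(-4) + (-1)]/2 = -5/2.

-5/2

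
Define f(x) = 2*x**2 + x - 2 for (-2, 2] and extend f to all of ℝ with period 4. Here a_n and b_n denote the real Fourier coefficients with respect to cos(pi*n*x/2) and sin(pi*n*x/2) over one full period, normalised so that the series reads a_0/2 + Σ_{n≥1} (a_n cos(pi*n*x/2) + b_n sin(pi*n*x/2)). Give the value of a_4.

2/pi**2

a_4 = 1/2 ∫_{-2}^{2} f(x) cos(2*pi*x) dx.
Integrating by parts twice (tabular method), an antiderivative of (2*x**2 + x - 2) cos(2*pi*x) is x**2*sin(2*pi*x)/pi + x*sin(2*pi*x)/(2*pi) + x*cos(2*pi*x)/pi**2 - sin(2*pi*x)/pi - sin(2*pi*x)/(2*pi**3) + cos(2*pi*x)/(4*pi**2); evaluating from -2 to 2: ∫_{-2}^{2} (2*x**2 + x - 2) cos(2*pi*x) dx = (9/(4*pi**2)) - (-7/(4*pi**2)) = 4/pi**2.
Hence a_4 = (1/2)·(4/pi**2) = 2/pi**2.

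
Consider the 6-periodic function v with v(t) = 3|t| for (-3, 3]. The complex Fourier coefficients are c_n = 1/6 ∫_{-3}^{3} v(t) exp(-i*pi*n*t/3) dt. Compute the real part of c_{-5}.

-18/(25*pi**2)

Since v is real-valued, Re(c_{-5}) = 1/6 ∫_{-3}^{3} v(t) cos(-5*pi*t/3) dt = a_{5}/2.
v is even and cos(-5*pi*t/3) is even, so the integrand is even: ∫_{-3}^{3} v(t) cos(-5*pi*t/3) dt = 2∫_0^{3} v(t) cos(-5*pi*t/3) dt.
Integrating by parts (boundary term plus one more integral), an antiderivative of (3*t) cos(-5*pi*t/3) is 9*t*sin(5*pi*t/3)/(5*pi) + 27*cos(5*pi*t/3)/(25*pi**2); evaluating from 0 to 3: ∫_{0}^{3} (3*t) cos(-5*pi*t/3) dt = (-27/(25*pi**2)) - (27/(25*pi**2)) = -54/(25*pi**2).
So ∫_{-3}^{3} v(t) cos(-5*pi*t/3) dt = -108/(25*pi**2).
Hence Re(c_{-5}) = (1/6)·(-108/(25*pi**2)) = -18/(25*pi**2).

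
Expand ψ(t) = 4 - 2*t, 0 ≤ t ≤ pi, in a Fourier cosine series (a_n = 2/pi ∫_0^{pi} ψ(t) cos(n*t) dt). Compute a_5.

a_5 = 2/pi ∫_0^{pi} (4 - 2*t) cos(5*t) dt.
Integrating by parts (boundary term plus one more integral), an antiderivative of (4 - 2*t) cos(5*t) is -2*t*sin(5*t)/5 + 4*sin(5*t)/5 - 2*cos(5*t)/25; evaluating from 0 to pi: ∫_{0}^{pi} (4 - 2*t) cos(5*t) dt = (2/25) - (-2/25) = 4/25.
Hence a_5 = (2/pi)·(4/25) = 8/(25*pi).

8/(25*pi)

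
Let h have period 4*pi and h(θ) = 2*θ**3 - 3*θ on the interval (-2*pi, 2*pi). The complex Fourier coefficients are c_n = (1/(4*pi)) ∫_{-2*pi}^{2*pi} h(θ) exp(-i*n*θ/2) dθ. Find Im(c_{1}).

Since h is real-valued, Im(c_{1}) = -(1/(4*pi)) ∫_{-2*pi}^{2*pi} h(θ) sin(θ/2) dθ = -b_{1}/2.
h is odd and sin(θ/2) is odd, so the integrand is even: ∫_{-2*pi}^{2*pi} h(θ) sin(θ/2) dθ = 2∫_0^{2*pi} h(θ) sin(θ/2) dθ.
Integrating by parts three times (tabular method), an antiderivative of (2*θ**3 - 3*θ) sin(θ/2) is -4*θ**3*cos(θ/2) + 24*θ**2*sin(θ/2) + 102*θ*cos(θ/2) - 204*sin(θ/2); evaluating from 0 to 2*pi: ∫_{0}^{2*pi} (2*θ**3 - 3*θ) sin(θ/2) dθ = (-204*pi + 32*pi**3) - (0) = -204*pi + 32*pi**3.
So ∫_{-2*pi}^{2*pi} h(θ) sin(θ/2) dθ = -408*pi + 64*pi**3.
Hence Im(c_{1}) = (-1/(4*pi))·(-408*pi + 64*pi**3) = 102 - 16*pi**2.

102 - 16*pi**2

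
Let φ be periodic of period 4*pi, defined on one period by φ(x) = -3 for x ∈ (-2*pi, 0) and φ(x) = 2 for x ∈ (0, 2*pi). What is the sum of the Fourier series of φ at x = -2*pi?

-1/2

x = -2*pi differs from x = 2*pi by -1 full period(s), and the series is 4*pi-periodic.
At x = 2*pi the one-sided limits are φ(2*pi^-) = 2 and φ(2*pi^+) = -3.
By Dirichlet's theorem the series converges to their average, [(2) + (-3)]/2 = -1/2.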